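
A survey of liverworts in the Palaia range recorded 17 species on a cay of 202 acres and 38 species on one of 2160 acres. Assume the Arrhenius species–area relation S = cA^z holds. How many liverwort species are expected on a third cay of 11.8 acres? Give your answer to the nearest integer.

z = ln(38/17) / ln(2160/202) = 0.8044 / 2.3696 = 0.3395
c = 17 / 202^0.3395 = 17 / 6.061 = 2.805
S₃ = 2.805 × 11.8^0.3395 = 2.805 × 2.311 ≈ 6.482

6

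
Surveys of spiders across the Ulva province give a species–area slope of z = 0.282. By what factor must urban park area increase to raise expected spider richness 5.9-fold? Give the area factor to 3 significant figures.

541

(A₂/A₁)^0.282 = 5.9, so A₂/A₁ = 5.9^(1/0.282) = 5.9^3.546
ln(A₂/A₁) = ln 5.9 / 0.282 = 1.7750 / 0.282 = 6.2942
A₂/A₁ = e^6.2942 ≈ 541.4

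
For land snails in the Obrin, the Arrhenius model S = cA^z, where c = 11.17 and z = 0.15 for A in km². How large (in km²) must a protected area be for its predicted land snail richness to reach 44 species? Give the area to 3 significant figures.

44 = 11.17 × A^0.15  ⇒  A^0.15 = 44/11.17 = 3.939
ln A = ln(3.939) / 0.15 = 1.3710 / 0.15 = 9.1397
A = e^9.1397 ≈ 9318 km²

9320 km²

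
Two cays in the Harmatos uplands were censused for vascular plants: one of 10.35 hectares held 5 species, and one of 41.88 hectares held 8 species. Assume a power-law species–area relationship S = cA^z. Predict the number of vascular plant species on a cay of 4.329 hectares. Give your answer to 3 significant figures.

z = ln(8/5) / ln(41.88/10.35) = 0.4700 / 1.3978 = 0.3362
c = 5 / 10.35^0.3362 = 5 / 2.194 = 2.279
S₃ = 2.279 × 4.329^0.3362 = 2.279 × 1.637 ≈ 3.73

3.73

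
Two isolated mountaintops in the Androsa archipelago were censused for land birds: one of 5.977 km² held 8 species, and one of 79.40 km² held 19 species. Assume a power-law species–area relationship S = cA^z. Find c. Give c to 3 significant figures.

z = ln(S₂/S₁) / ln(A₂/A₁) = ln(19/8) / ln(79.4/5.977) = 0.8650 / 2.5866 = 0.3344
c = S₁ / A₁^z = 8 / 5.977^0.3344 = 8 / 1.818 = 4.4

4.40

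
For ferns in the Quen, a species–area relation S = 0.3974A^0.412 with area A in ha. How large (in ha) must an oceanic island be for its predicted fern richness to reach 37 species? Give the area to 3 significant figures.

60100 ha

37 = 0.3974 × A^0.412  ⇒  A^0.412 = 37/0.3974 = 93.11
ln A = ln(93.11) / 0.412 = 4.5337 / 0.412 = 11.0042
A = e^11.0042 ≈ 60126 ha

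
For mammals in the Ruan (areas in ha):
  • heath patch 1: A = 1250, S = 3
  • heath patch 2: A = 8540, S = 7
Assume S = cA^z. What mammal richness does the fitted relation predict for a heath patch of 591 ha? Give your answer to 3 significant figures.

z = ln(7/3) / ln(8540/1250) = 0.8473 / 1.9216 = 0.4409
c = 3 / 1250^0.4409 = 3 / 23.2 = 0.1293
S₃ = 0.1293 × 591^0.4409 = 0.1293 × 16.68 ≈ 2.156

2.16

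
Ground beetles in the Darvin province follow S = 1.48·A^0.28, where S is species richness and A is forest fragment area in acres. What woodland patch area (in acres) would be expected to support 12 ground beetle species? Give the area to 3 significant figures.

1760 acres

12 = 1.48 × A^0.28  ⇒  A^0.28 = 12/1.48 = 8.108
ln A = ln(8.108) / 0.28 = 2.0929 / 0.28 = 7.4745
A = e^7.4745 ≈ 1763 acres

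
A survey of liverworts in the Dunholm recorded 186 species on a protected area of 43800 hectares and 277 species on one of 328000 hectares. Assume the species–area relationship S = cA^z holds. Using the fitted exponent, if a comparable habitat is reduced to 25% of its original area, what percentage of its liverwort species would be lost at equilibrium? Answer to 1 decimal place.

24.0%

z = ln(277/186) / ln(328000/43800) = 0.3983 / 2.0134 = 0.1978
S_new/S_old = (A_new/A_old)^z = 0.25^0.1978 = exp(0.1978 × -1.3863) = 0.7602
Fraction lost = 1 − 0.7602 = 0.2398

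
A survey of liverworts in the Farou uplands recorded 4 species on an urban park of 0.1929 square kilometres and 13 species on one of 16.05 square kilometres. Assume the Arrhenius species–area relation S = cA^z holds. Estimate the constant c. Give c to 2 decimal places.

6.20

z = ln(S₂/S₁) / ln(A₂/A₁) = ln(13/4) / ln(16.05/0.1929) = 1.1787 / 4.4213 = 0.2666
c = S₁ / A₁^z = 4 / 0.1929^0.2666 = 4 / 0.6449 = 6.203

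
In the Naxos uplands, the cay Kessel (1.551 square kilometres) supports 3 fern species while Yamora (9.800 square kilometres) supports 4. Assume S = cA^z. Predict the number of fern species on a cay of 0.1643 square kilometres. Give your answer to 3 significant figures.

2.11

z = ln(4/3) / ln(9.8/1.551) = 0.2877 / 1.8435 = 0.1561
c = 3 / 1.551^0.1561 = 3 / 1.071 = 2.801
S₃ = 2.801 × 0.1643^0.1561 = 2.801 × 0.7544 ≈ 2.113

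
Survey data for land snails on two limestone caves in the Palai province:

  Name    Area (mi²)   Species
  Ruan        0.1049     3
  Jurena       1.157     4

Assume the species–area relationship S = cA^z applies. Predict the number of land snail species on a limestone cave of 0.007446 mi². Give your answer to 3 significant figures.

z = ln(4/3) / ln(1.157/0.1049) = 0.2877 / 2.4006 = 0.1198
c = 3 / 0.1049^0.1198 = 3 / 0.7632 = 3.931
S₃ = 3.931 × 0.007446^0.1198 = 3.931 × 0.5559 ≈ 2.185

2.18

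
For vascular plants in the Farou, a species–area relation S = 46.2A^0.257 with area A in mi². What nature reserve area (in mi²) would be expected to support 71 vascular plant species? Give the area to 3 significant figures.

5.32 mi²

71 = 46.2 × A^0.257  ⇒  A^0.257 = 71/46.2 = 1.537
ln A = ln(1.537) / 0.257 = 0.4297 / 0.257 = 1.6720
A = e^1.6720 ≈ 5.323 mi²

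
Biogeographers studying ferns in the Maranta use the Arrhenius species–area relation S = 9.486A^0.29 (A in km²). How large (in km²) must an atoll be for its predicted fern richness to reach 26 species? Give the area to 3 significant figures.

32.4 km²

26 = 9.486 × A^0.29  ⇒  A^0.29 = 26/9.486 = 2.741
ln A = ln(2.741) / 0.29 = 1.0083 / 0.29 = 3.4768
A = e^3.4768 ≈ 32.36 km²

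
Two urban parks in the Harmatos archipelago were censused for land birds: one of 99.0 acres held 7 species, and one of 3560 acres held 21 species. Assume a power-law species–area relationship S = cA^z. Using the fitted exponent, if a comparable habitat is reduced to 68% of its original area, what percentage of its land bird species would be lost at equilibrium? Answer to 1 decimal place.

z = ln(21/7) / ln(3560/99) = 1.0986 / 3.5824 = 0.3067
S_new/S_old = (A_new/A_old)^z = 0.68^0.3067 = exp(0.3067 × -0.3857) = 0.8885
Fraction lost = 1 − 0.8885 = 0.1115

11.2%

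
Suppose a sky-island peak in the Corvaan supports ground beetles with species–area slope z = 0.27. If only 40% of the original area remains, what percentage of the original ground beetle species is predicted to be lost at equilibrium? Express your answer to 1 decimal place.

S_new/S_old = (A_new/A_old)^z = 0.4^0.27
= exp(0.27 × ln 0.4) = exp(0.27 × -0.9163) = exp(-0.2474) ≈ 0.7808
Fraction lost = 1 − 0.7808 = 0.2192

21.9%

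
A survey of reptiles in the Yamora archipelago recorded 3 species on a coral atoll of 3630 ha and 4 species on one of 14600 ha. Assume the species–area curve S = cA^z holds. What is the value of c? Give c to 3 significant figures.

0.551

z = ln(S₂/S₁) / ln(A₂/A₁) = ln(4/3) / ln(14600/3630) = 0.2877 / 1.3918 = 0.2067
c = S₁ / A₁^z = 3 / 3630^0.2067 = 3 / 5.443 = 0.5512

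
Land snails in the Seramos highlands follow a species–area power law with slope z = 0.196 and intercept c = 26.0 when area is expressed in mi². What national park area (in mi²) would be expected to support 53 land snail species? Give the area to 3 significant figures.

53 = 26 × A^0.196  ⇒  A^0.196 = 53/26 = 2.038
ln A = ln(2.038) / 0.196 = 0.7122 / 0.196 = 3.6336
A = e^3.6336 ≈ 37.85 mi²

37.9 mi²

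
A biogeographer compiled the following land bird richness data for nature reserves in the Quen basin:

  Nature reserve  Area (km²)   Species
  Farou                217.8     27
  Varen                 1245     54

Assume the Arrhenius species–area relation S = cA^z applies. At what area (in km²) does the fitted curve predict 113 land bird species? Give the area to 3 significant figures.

7970 km²

z = ln(54/27) / ln(1245/217.8) = 0.6931 / 1.7433 = 0.3976
c = 27 / 217.8^0.3976 = 27 / 8.504 = 3.175
A = (113/3.175)^(1/0.3976) ⇒ ln A = ln(35.59)/0.3976 = 8.9840
A = e^8.9840 ≈ 7975 km²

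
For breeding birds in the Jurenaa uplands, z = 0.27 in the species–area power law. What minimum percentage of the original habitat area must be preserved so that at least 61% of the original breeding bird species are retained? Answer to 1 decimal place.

Need (A_new/A_old)^0.27 = 0.61, so A_new/A_old = 0.61^(1/0.27) = 0.61^3.704
ln(A_new/A_old) = ln 0.61 / 0.27 = -0.4943 / 0.27 = -1.8307
A_new/A_old = e^-1.8307 ≈ 0.1603

16.0%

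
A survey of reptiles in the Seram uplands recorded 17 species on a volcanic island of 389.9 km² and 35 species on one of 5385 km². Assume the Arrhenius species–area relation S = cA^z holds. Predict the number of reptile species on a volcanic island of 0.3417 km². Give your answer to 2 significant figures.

2.5

z = ln(35/17) / ln(5385/389.9) = 0.7221 / 2.6255 = 0.2750
c = 17 / 389.9^0.2750 = 17 / 5.16 = 3.295
S₃ = 3.295 × 0.3417^0.2750 = 3.295 × 0.7443 ≈ 2.452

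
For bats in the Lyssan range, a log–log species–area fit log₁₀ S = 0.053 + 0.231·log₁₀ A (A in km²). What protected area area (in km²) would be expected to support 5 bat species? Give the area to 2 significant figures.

5 = 1.13 × A^0.231  ⇒  A^0.231 = 5/1.13 = 4.426
ln A = ln(4.426) / 0.231 = 1.4874 / 0.231 = 6.4390
A = e^6.4390 ≈ 625.8 km²

630 km²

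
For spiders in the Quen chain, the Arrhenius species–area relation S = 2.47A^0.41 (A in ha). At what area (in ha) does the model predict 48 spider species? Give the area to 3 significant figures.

1390 ha

48 = 2.47 × A^0.41  ⇒  A^0.41 = 48/2.47 = 19.43
ln A = ln(19.43) / 0.41 = 2.9670 / 0.41 = 7.2365
A = e^7.2365 ≈ 1389 ha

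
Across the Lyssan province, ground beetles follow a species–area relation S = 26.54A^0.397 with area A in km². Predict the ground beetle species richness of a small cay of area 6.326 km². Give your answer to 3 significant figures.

55.2

S = 26.54 × 6.326^0.397
ln S = ln 26.54 + 0.397 × ln 6.326 = 3.2787 + 0.397 × 1.8447 = 4.0110
S = e^4.0110 ≈ 55.2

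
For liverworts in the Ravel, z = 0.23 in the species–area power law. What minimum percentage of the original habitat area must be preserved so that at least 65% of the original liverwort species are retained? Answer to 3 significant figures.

15.4%

Need (A_new/A_old)^0.23 = 0.65, so A_new/A_old = 0.65^(1/0.23) = 0.65^4.348
ln(A_new/A_old) = ln 0.65 / 0.23 = -0.4308 / 0.23 = -1.8730
A_new/A_old = e^-1.8730 ≈ 0.1537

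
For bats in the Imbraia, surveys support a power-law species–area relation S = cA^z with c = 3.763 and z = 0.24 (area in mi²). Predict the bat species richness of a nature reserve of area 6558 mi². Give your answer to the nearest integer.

31

S = 3.763 × 6558^0.24
ln S = ln 3.763 + 0.24 × ln 6558 = 1.3252 + 0.24 × 8.7884 = 3.4344
S = e^3.4344 ≈ 31.01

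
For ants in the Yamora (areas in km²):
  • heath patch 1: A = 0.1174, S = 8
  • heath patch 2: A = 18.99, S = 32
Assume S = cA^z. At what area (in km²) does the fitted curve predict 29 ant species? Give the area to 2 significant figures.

13 km²

z = ln(32/8) / ln(18.99/0.1174) = 1.3863 / 5.0861 = 0.2726
c = 8 / 0.1174^0.2726 = 8 / 0.5577 = 14.34
A = (29/14.34)^(1/0.2726) ⇒ ln A = ln(2.022)/0.2726 = 2.5828
A = e^2.5828 ≈ 13.23 km²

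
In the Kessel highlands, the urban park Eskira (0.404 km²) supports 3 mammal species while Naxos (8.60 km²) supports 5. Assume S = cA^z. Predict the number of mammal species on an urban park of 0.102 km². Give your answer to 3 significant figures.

2.38

z = ln(5/3) / ln(8.6/0.404) = 0.5108 / 3.0581 = 0.1670
c = 3 / 0.404^0.1670 = 3 / 0.8595 = 3.49
S₃ = 3.49 × 0.102^0.1670 = 3.49 × 0.683 ≈ 2.384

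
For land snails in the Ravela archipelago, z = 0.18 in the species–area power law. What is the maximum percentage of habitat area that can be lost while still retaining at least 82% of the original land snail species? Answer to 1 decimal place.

66.8%

Need (A_new/A_old)^0.18 = 0.82, so A_new/A_old = 0.82^(1/0.18) = 0.82^5.556
ln(A_new/A_old) = ln 0.82 / 0.18 = -0.1985 / 0.18 = -1.1025
A_new/A_old = e^-1.1025 ≈ 0.332
Fraction that can be lost = 1 − 0.332 = 0.668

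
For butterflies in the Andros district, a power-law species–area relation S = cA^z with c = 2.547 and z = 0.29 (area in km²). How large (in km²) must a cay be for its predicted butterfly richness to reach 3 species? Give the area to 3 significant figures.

3 = 2.547 × A^0.29  ⇒  A^0.29 = 3/2.547 = 1.178
ln A = ln(1.178) / 0.29 = 0.1637 / 0.29 = 0.5645
A = e^0.5645 ≈ 1.759 km²

1.76 km²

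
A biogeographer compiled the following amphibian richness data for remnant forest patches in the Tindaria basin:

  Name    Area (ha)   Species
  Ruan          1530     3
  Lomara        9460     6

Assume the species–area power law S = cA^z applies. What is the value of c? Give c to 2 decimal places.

0.18

z = ln(S₂/S₁) / ln(A₂/A₁) = ln(6/3) / ln(9460/1530) = 0.6931 / 1.8218 = 0.3805
c = S₁ / A₁^z = 3 / 1530^0.3805 = 3 / 16.28 = 0.1843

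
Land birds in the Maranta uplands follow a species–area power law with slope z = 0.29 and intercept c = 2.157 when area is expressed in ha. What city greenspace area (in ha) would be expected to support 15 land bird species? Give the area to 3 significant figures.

15 = 2.157 × A^0.29  ⇒  A^0.29 = 15/2.157 = 6.954
ln A = ln(6.954) / 0.29 = 1.9393 / 0.29 = 6.6874
A = e^6.6874 ≈ 802.2 ha

802 ha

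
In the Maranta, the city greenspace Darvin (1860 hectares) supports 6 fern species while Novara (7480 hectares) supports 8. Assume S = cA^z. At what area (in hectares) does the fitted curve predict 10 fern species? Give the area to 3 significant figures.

z = ln(8/6) / ln(7480/1860) = 0.2877 / 1.3917 = 0.2067
c = 6 / 1860^0.2067 = 6 / 4.741 = 1.266
A = (10/1.266)^(1/0.2067) ⇒ ln A = ln(7.902)/0.2067 = 9.9994
A = e^9.9994 ≈ 22014 hectares

22000 hectares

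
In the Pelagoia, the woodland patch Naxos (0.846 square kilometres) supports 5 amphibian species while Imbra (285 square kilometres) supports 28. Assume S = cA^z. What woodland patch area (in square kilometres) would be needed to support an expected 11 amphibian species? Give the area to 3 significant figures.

z = ln(28/5) / ln(285/0.846) = 1.7228 / 5.8197 = 0.2960
c = 5 / 0.846^0.2960 = 5 / 0.9517 = 5.254
A = (11/5.254)^(1/0.2960) ⇒ ln A = ln(2.094)/0.2960 = 2.4963
A = e^2.4963 ≈ 12.14 square kilometres

12.1 square kilometres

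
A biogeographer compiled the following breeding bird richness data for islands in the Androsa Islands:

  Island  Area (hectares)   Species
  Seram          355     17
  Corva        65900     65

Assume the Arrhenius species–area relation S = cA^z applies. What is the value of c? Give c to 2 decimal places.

z = ln(S₂/S₁) / ln(A₂/A₁) = ln(65/17) / ln(65900/355) = 1.3412 / 5.2238 = 0.2567
c = S₁ / A₁^z = 17 / 355^0.2567 = 17 / 4.516 = 3.764

3.76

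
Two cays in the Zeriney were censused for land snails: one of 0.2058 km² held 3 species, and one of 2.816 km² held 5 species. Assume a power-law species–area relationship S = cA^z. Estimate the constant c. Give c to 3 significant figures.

z = ln(S₂/S₁) / ln(A₂/A₁) = ln(5/3) / ln(2.816/0.2058) = 0.5108 / 2.6162 = 0.1953
c = S₁ / A₁^z = 3 / 0.2058^0.1953 = 3 / 0.7344 = 4.085

4.08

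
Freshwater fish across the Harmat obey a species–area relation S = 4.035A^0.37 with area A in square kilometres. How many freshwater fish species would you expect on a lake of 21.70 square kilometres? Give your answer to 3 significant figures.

S = 4.035 × 21.7^0.37
ln S = ln 4.035 + 0.37 × ln 21.7 = 1.3950 + 0.37 × 3.0773 = 2.5336
S = e^2.5336 ≈ 12.6

12.6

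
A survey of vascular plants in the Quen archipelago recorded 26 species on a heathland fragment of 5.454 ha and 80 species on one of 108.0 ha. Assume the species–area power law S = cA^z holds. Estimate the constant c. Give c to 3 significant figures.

z = ln(S₂/S₁) / ln(A₂/A₁) = ln(80/26) / ln(108/5.454) = 1.1239 / 2.9858 = 0.3764
c = S₁ / A₁^z = 26 / 5.454^0.3764 = 26 / 1.894 = 13.73

13.7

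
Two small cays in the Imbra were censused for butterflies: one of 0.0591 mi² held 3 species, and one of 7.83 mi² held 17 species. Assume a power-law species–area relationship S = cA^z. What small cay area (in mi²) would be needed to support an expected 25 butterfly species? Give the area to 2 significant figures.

z = ln(17/3) / ln(7.83/0.0591) = 1.7346 / 4.8865 = 0.3550
c = 3 / 0.0591^0.3550 = 3 / 0.3664 = 8.188
A = (25/8.188)^(1/0.3550) ⇒ ln A = ln(3.053)/0.3550 = 3.1444
A = e^3.1444 ≈ 23.21 mi²

23 mi²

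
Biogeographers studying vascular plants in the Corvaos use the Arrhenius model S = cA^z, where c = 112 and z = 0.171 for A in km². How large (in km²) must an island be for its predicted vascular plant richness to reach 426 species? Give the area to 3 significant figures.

426 = 112 × A^0.171  ⇒  A^0.171 = 426/112 = 3.804
ln A = ln(3.804) / 0.171 = 1.3359 / 0.171 = 7.8125
A = e^7.8125 ≈ 2471 km²

2470 km²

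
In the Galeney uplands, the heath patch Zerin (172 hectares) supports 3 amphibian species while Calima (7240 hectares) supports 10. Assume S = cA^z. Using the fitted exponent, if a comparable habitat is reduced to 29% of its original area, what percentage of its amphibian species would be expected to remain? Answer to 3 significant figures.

z = ln(10/3) / ln(7240/172) = 1.2040 / 3.7399 = 0.3219
S_new/S_old = (A_new/A_old)^z = 0.29^0.3219 = exp(0.3219 × -1.2379) = 0.6713

67.1%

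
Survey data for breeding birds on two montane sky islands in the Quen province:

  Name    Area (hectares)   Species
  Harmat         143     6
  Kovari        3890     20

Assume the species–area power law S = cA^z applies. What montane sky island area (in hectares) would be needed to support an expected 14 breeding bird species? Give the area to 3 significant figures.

1460 hectares

z = ln(20/6) / ln(3890/143) = 1.2040 / 3.3033 = 0.3645
c = 6 / 143^0.3645 = 6 / 6.103 = 0.9831
A = (14/0.9831)^(1/0.3645) ⇒ ln A = ln(14.24)/0.3645 = 7.2876
A = e^7.2876 ≈ 1462 hectares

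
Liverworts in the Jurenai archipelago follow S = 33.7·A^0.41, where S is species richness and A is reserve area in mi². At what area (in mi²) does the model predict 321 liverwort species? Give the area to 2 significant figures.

321 = 33.7 × A^0.41  ⇒  A^0.41 = 321/33.7 = 9.525
ln A = ln(9.525) / 0.41 = 2.2539 / 0.41 = 5.4974
A = e^5.4974 ≈ 244.1 mi²

240 mi²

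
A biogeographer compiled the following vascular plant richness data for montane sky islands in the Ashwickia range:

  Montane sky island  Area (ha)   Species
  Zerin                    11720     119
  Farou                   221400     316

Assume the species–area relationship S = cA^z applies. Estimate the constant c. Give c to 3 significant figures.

5.29

z = ln(S₂/S₁) / ln(A₂/A₁) = ln(316/119) / ln(221400/11720) = 0.9766 / 2.9387 = 0.3323
c = S₁ / A₁^z = 119 / 11720^0.3323 = 119 / 22.5 = 5.288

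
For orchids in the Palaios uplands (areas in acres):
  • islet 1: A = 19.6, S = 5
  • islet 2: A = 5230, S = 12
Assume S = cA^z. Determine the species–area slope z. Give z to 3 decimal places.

Taking logs: ln S = ln c + z ln A, so z = (ln S₂ − ln S₁)/(ln A₂ − ln A₁).
z = ln(12/5) / ln(5230/19.6) = ln(2.4) / ln(266.8) = 0.8755 / 5.5866 = 0.1567

0.157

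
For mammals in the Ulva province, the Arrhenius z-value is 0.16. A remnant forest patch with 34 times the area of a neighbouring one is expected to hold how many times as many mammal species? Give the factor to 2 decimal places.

S₂/S₁ = (A₂/A₁)^z = 34^0.16
ln(S₂/S₁) = 0.16 × ln 34 = 0.16 × 3.5264 = 0.5642
S₂/S₁ = e^0.5642 ≈ 1.758

1.76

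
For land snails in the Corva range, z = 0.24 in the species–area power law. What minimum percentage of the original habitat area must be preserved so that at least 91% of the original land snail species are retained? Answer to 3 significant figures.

Need (A_new/A_old)^0.24 = 0.91, so A_new/A_old = 0.91^(1/0.24) = 0.91^4.167
ln(A_new/A_old) = ln 0.91 / 0.24 = -0.0943 / 0.24 = -0.3930
A_new/A_old = e^-0.3930 ≈ 0.6751

67.5%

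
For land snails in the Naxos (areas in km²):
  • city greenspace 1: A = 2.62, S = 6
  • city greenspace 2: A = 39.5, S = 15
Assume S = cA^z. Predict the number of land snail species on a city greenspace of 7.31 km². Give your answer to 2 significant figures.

8.5

z = ln(15/6) / ln(39.5/2.62) = 0.9163 / 2.7131 = 0.3377
c = 6 / 2.62^0.3377 = 6 / 1.384 = 4.334
S₃ = 4.334 × 7.31^0.3377 = 4.334 × 1.958 ≈ 8.485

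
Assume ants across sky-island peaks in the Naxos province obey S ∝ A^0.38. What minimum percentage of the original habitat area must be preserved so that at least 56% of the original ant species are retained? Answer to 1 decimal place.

21.7%

Need (A_new/A_old)^0.38 = 0.56, so A_new/A_old = 0.56^(1/0.38) = 0.56^2.632
ln(A_new/A_old) = ln 0.56 / 0.38 = -0.5798 / 0.38 = -1.5258
A_new/A_old = e^-1.5258 ≈ 0.2174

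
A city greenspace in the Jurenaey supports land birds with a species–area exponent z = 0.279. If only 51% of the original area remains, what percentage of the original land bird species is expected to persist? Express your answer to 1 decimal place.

S_new/S_old = (A_new/A_old)^z = 0.51^0.279
= exp(0.279 × ln 0.51) = exp(0.279 × -0.6733) = exp(-0.1879) ≈ 0.8287

82.9%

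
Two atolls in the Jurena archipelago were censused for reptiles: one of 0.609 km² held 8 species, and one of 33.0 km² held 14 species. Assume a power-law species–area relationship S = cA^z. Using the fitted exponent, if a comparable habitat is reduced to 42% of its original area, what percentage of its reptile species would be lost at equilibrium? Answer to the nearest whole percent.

z = ln(14/8) / ln(33/0.609) = 0.5596 / 3.9924 = 0.1402
S_new/S_old = (A_new/A_old)^z = 0.42^0.1402 = exp(0.1402 × -0.8675) = 0.8855
Fraction lost = 1 − 0.8855 = 0.1145

11%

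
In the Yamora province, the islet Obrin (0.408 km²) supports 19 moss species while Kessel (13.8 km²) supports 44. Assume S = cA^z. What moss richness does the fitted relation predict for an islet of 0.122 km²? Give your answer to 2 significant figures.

14

z = ln(44/19) / ln(13.8/0.408) = 0.8398 / 3.5212 = 0.2385
c = 19 / 0.408^0.2385 = 19 / 0.8075 = 23.53
S₃ = 23.53 × 0.122^0.2385 = 23.53 × 0.6055 ≈ 14.25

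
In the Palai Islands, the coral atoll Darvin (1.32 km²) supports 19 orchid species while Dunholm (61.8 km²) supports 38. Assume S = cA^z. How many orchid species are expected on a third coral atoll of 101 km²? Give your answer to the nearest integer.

42

z = ln(38/19) / ln(61.8/1.32) = 0.6931 / 3.8463 = 0.1802
c = 19 / 1.32^0.1802 = 19 / 1.051 = 18.07
S₃ = 18.07 × 101^0.1802 = 18.07 × 2.297 ≈ 41.52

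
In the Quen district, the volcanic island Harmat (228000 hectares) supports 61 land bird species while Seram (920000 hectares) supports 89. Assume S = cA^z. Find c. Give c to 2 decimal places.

2.16

z = ln(S₂/S₁) / ln(A₂/A₁) = ln(89/61) / ln(920000/228000) = 0.3778 / 1.3950 = 0.2708
c = S₁ / A₁^z = 61 / 228000^0.2708 = 61 / 28.24 = 2.16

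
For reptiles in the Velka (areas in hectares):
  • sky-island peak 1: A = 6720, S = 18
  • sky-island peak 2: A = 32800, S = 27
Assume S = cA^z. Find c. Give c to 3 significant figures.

z = ln(S₂/S₁) / ln(A₂/A₁) = ln(27/18) / ln(32800/6720) = 0.4055 / 1.5853 = 0.2558
c = S₁ / A₁^z = 18 / 6720^0.2558 = 18 / 9.525 = 1.89

1.89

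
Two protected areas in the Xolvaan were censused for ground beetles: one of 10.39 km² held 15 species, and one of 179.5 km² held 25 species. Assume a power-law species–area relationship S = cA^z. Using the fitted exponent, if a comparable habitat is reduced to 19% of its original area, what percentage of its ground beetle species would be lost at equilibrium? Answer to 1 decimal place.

25.8%

z = ln(25/15) / ln(179.5/10.39) = 0.5108 / 2.8493 = 0.1793
S_new/S_old = (A_new/A_old)^z = 0.19^0.1793 = exp(0.1793 × -1.6607) = 0.7425
Fraction lost = 1 − 0.7425 = 0.2575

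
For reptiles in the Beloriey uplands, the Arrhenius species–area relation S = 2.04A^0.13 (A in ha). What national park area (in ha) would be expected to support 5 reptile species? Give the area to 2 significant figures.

5 = 2.04 × A^0.13  ⇒  A^0.13 = 5/2.04 = 2.451
ln A = ln(2.451) / 0.13 = 0.8965 / 0.13 = 6.8961
A = e^6.8961 ≈ 988.4 ha

990 ha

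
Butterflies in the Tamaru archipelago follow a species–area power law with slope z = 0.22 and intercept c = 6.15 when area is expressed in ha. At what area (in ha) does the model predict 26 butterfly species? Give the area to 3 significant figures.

26 = 6.15 × A^0.22  ⇒  A^0.22 = 26/6.15 = 4.228
ln A = ln(4.228) / 0.22 = 1.4416 / 0.22 = 6.5529
A = e^6.5529 ≈ 701.3 ha

701 ha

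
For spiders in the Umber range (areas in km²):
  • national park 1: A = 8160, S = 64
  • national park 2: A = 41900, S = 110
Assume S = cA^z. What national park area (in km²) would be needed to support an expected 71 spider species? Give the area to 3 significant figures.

z = ln(110/64) / ln(41900/8160) = 0.5416 / 1.6360 = 0.3310
c = 64 / 8160^0.3310 = 64 / 19.72 = 3.245
A = (71/3.245)^(1/0.3310) ⇒ ln A = ln(21.88)/0.3310 = 9.3205
A = e^9.3205 ≈ 11165 km²

11200 km²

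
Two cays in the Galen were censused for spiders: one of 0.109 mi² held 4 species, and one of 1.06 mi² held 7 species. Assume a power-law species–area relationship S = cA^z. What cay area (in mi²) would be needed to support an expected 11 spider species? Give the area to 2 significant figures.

z = ln(7/4) / ln(1.06/0.109) = 0.5596 / 2.2747 = 0.2460
c = 4 / 0.109^0.2460 = 4 / 0.5797 = 6.9
A = (11/6.9)^(1/0.2460) ⇒ ln A = ln(1.594)/0.2460 = 1.8955
A = e^1.8955 ≈ 6.656 mi²

6.7 mi²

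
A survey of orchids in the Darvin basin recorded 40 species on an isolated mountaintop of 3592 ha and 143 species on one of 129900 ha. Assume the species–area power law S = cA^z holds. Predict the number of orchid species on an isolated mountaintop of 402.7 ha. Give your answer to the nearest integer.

z = ln(143/40) / ln(129900/3592) = 1.2740 / 3.5881 = 0.3551
c = 40 / 3592^0.3551 = 40 / 18.3 = 2.186
S₃ = 2.186 × 402.7^0.3551 = 2.186 × 8.412 ≈ 18.39

18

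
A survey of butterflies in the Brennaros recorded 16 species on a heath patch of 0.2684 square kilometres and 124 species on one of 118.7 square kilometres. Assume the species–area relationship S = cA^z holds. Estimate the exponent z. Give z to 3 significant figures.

Taking logs: ln S = ln c + z ln A, so z = (ln S₂ − ln S₁)/(ln A₂ − ln A₁).
z = ln(124/16) / ln(118.7/0.2684) = ln(7.75) / ln(442.3) = 2.0477 / 6.0919 = 0.3361

0.336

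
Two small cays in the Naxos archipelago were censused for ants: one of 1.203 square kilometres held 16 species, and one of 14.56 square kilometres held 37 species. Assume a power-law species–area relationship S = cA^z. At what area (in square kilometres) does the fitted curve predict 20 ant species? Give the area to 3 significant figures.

z = ln(37/16) / ln(14.56/1.203) = 0.8383 / 2.4935 = 0.3362
c = 16 / 1.203^0.3362 = 16 / 1.064 = 15.04
A = (20/15.04)^(1/0.3362) ⇒ ln A = ln(1.33)/0.3362 = 0.8485
A = e^0.8485 ≈ 2.336 square kilometres

2.34 square kilometres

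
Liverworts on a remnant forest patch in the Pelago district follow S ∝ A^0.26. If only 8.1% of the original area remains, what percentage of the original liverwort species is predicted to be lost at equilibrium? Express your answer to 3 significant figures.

48.0%

S_new/S_old = (A_new/A_old)^z = 0.081^0.26
= exp(0.26 × ln 0.081) = exp(0.26 × -2.5133) = exp(-0.6535) ≈ 0.5202
Fraction lost = 1 − 0.5202 = 0.4798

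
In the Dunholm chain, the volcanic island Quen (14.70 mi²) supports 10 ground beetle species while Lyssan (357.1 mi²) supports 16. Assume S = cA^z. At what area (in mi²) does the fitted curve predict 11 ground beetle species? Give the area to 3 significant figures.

z = ln(16/10) / ln(357.1/14.7) = 0.4700 / 3.1902 = 0.1473
c = 10 / 14.7^0.1473 = 10 / 1.486 = 6.73
A = (11/6.73)^(1/0.1473) ⇒ ln A = ln(1.634)/0.1473 = 3.3348
A = e^3.3348 ≈ 28.07 mi²

28.1 mi²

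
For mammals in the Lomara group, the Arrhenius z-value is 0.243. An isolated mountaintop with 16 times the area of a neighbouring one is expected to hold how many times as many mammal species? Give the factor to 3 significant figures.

1.96

S₂/S₁ = (A₂/A₁)^z = 16^0.243
ln(S₂/S₁) = 0.243 × ln 16 = 0.243 × 2.7726 = 0.6737
S₂/S₁ = e^0.6737 ≈ 1.962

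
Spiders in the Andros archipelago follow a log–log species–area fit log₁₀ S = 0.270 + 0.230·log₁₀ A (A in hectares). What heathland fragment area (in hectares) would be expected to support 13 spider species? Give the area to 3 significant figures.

4670 hectares

13 = 1.862 × A^0.23  ⇒  A^0.23 = 13/1.862 = 6.981
ln A = ln(6.981) / 0.23 = 1.9433 / 0.23 = 8.4489
A = e^8.4489 ≈ 4670 hectares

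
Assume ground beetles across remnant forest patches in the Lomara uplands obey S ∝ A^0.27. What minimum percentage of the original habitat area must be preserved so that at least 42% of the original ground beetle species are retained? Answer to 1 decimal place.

4.0%

Need (A_new/A_old)^0.27 = 0.42, so A_new/A_old = 0.42^(1/0.27) = 0.42^3.704
ln(A_new/A_old) = ln 0.42 / 0.27 = -0.8675 / 0.27 = -3.2130
A_new/A_old = e^-3.2130 ≈ 0.04024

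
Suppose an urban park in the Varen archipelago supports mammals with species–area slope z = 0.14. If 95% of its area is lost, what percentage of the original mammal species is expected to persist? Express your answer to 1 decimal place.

65.7%

S_new/S_old = (A_new/A_old)^z = 0.05^0.14
= exp(0.14 × ln 0.05) = exp(0.14 × -2.9957) = exp(-0.4194) ≈ 0.6574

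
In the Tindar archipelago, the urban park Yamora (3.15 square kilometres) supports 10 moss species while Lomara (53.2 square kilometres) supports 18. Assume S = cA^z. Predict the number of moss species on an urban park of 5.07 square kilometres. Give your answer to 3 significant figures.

11.0

z = ln(18/10) / ln(53.2/3.15) = 0.5878 / 2.8267 = 0.2079
c = 10 / 3.15^0.2079 = 10 / 1.269 = 7.877
S₃ = 7.877 × 5.07^0.2079 = 7.877 × 1.402 ≈ 11.04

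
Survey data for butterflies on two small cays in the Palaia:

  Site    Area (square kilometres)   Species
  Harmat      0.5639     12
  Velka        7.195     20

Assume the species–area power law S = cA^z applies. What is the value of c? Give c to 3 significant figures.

13.5

z = ln(S₂/S₁) / ln(A₂/A₁) = ln(20/12) / ln(7.195/0.5639) = 0.5108 / 2.5463 = 0.2006
c = S₁ / A₁^z = 12 / 0.5639^0.2006 = 12 / 0.8914 = 13.46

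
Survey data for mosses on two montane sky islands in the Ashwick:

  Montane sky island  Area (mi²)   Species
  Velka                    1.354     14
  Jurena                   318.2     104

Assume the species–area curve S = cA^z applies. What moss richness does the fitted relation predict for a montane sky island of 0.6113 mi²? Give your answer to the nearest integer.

z = ln(104/14) / ln(318.2/1.354) = 2.0053 / 5.4596 = 0.3673
c = 14 / 1.354^0.3673 = 14 / 1.118 = 12.53
S₃ = 12.53 × 0.6113^0.3673 = 12.53 × 0.8346 ≈ 10.45

10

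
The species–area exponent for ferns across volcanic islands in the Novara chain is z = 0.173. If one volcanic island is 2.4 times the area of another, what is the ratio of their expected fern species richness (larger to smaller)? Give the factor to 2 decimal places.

1.16

S₂/S₁ = (A₂/A₁)^z = 2.4^0.173
ln(S₂/S₁) = 0.173 × ln 2.4 = 0.173 × 0.8755 = 0.1515
S₂/S₁ = e^0.1515 ≈ 1.164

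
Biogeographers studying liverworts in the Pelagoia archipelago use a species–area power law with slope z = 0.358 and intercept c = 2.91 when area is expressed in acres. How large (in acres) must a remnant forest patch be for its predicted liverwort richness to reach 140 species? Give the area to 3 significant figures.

140 = 2.91 × A^0.358  ⇒  A^0.358 = 140/2.91 = 48.11
ln A = ln(48.11) / 0.358 = 3.8735 / 0.358 = 10.8198
A = e^10.8198 ≈ 50001 acres

50000 acres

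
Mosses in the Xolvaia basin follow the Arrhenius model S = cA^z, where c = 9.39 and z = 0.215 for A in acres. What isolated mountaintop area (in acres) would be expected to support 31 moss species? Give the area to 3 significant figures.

31 = 9.39 × A^0.215  ⇒  A^0.215 = 31/9.39 = 3.301
ln A = ln(3.301) / 0.215 = 1.1943 / 0.215 = 5.5551
A = e^5.5551 ≈ 258.5 acres

259 acres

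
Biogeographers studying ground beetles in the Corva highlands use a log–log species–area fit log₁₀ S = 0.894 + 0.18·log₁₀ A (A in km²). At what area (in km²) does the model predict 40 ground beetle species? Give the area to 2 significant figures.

8600 km²

40 = 7.834 × A^0.18  ⇒  A^0.18 = 40/7.834 = 5.106
ln A = ln(5.106) / 0.18 = 1.6304 / 0.18 = 9.0576
A = e^9.0576 ≈ 8584 km²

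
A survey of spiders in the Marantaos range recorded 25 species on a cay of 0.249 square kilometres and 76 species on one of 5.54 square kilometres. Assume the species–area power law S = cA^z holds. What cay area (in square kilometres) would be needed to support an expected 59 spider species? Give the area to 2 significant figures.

z = ln(76/25) / ln(5.54/0.249) = 1.1119 / 3.1023 = 0.3584
c = 25 / 0.249^0.3584 = 25 / 0.6076 = 41.15
A = (59/41.15)^(1/0.3584) ⇒ ln A = ln(1.434)/0.3584 = 1.0055
A = e^1.0055 ≈ 2.733 square kilometres

2.7 square kilometres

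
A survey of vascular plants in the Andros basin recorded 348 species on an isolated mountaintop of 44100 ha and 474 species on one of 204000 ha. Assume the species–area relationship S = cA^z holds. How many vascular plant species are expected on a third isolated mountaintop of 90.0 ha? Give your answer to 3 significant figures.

99.7

z = ln(474/348) / ln(204000/44100) = 0.3090 / 1.5317 = 0.2017
c = 348 / 44100^0.2017 = 348 / 8.65 = 40.23
S₃ = 40.23 × 90^0.2017 = 40.23 × 2.479 ≈ 99.73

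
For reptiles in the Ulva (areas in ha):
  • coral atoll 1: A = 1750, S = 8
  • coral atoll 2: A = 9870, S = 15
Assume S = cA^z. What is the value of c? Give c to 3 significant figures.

0.530

z = ln(S₂/S₁) / ln(A₂/A₁) = ln(15/8) / ln(9870/1750) = 0.6286 / 1.7299 = 0.3634
c = S₁ / A₁^z = 8 / 1750^0.3634 = 8 / 15.08 = 0.5304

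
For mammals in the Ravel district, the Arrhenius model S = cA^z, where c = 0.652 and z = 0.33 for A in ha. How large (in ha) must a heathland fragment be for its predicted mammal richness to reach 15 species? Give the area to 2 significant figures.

13000 ha

15 = 0.652 × A^0.33  ⇒  A^0.33 = 15/0.652 = 23.01
ln A = ln(23.01) / 0.33 = 3.1358 / 0.33 = 9.5023
A = e^9.5023 ≈ 13391 ha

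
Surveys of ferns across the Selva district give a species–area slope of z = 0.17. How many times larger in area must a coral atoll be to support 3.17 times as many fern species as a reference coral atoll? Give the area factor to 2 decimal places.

(A₂/A₁)^0.17 = 3.17, so A₂/A₁ = 3.17^(1/0.17) = 3.17^5.882
ln(A₂/A₁) = ln 3.17 / 0.17 = 1.1537 / 0.17 = 6.7867
A₂/A₁ = e^6.7867 ≈ 885.9

885.95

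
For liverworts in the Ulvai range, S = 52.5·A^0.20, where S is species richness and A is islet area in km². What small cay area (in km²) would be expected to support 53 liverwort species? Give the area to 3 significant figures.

53 = 52.5 × A^0.2  ⇒  A^0.2 = 53/52.5 = 1.01
ln A = ln(1.01) / 0.2 = 0.0095 / 0.2 = 0.0474
A = e^0.0474 ≈ 1.049 km²

1.05 km²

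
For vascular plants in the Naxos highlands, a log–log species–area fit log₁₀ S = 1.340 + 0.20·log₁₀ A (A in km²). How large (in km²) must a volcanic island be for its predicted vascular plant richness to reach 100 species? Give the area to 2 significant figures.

2000 km²

100 = 21.88 × A^0.2  ⇒  A^0.2 = 100/21.88 = 4.571
ln A = ln(4.571) / 0.2 = 1.5197 / 0.2 = 7.5985
A = e^7.5985 ≈ 1995 km²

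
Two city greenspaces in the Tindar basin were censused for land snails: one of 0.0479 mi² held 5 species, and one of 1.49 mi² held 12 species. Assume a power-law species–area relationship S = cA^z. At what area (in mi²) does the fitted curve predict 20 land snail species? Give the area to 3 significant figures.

z = ln(12/5) / ln(1.49/0.0479) = 0.8755 / 3.4374 = 0.2547
c = 5 / 0.0479^0.2547 = 5 / 0.4612 = 10.84
A = (20/10.84)^(1/0.2547) ⇒ ln A = ln(1.845)/0.2547 = 2.4045
A = e^2.4045 ≈ 11.07 mi²

11.1 mi²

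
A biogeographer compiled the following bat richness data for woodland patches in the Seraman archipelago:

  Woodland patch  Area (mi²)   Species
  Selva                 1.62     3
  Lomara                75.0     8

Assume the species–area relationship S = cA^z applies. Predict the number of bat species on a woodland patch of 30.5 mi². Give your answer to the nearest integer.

6

z = ln(8/3) / ln(75/1.62) = 0.9808 / 3.8351 = 0.2558
c = 3 / 1.62^0.2558 = 3 / 1.131 = 2.652
S₃ = 2.652 × 30.5^0.2558 = 2.652 × 2.397 ≈ 6.356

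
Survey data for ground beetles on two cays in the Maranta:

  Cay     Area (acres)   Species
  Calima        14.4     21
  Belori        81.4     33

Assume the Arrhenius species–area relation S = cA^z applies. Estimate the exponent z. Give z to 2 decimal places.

0.26

Taking logs: ln S = ln c + z ln A, so z = (ln S₂ − ln S₁)/(ln A₂ − ln A₁).
z = ln(33/21) / ln(81.4/14.4) = ln(1.571) / ln(5.653) = 0.4520 / 1.7321 = 0.2609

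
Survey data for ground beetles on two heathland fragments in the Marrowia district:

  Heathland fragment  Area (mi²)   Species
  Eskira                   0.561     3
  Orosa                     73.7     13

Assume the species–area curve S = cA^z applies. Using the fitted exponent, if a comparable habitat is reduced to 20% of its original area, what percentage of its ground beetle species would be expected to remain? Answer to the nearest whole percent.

z = ln(13/3) / ln(73.7/0.561) = 1.4663 / 4.8780 = 0.3006
S_new/S_old = (A_new/A_old)^z = 0.2^0.3006 = exp(0.3006 × -1.6094) = 0.6164

62%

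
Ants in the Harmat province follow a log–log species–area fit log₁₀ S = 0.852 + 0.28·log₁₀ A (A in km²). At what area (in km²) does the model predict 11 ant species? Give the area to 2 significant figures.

11 = 7.112 × A^0.28  ⇒  A^0.28 = 11/7.112 = 1.547
ln A = ln(1.547) / 0.28 = 0.4361 / 0.28 = 1.5575
A = e^1.5575 ≈ 4.747 km²

4.7 km²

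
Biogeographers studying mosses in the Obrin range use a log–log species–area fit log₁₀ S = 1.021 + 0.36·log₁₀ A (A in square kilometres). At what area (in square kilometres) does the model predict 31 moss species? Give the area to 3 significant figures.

31 = 10.5 × A^0.36  ⇒  A^0.36 = 31/10.5 = 2.954
ln A = ln(2.954) / 0.36 = 1.0830 / 0.36 = 3.0085
A = e^3.0085 ≈ 20.26 square kilometres

20.3 square kilometres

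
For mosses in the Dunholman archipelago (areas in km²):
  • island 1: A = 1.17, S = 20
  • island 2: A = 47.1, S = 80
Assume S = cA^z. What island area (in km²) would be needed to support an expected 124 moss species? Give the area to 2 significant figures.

150 km²

z = ln(80/20) / ln(47.1/1.17) = 1.3863 / 3.6953 = 0.3752
c = 20 / 1.17^0.3752 = 20 / 1.061 = 18.86
A = (124/18.86)^(1/0.3752) ⇒ ln A = ln(6.576)/0.3752 = 5.0205
A = e^5.0205 ≈ 151.5 km²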